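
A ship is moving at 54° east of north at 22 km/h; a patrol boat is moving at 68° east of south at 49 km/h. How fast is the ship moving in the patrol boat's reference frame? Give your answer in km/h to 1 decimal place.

Taking east as x and north as y: ship velocity = (17.798, 12.931) km/h; patrol boat velocity = (45.432, -18.356) km/h.
Velocity of ship relative to patrol boat = (17.798, 12.931) − (45.432, -18.356) = (-27.634, 31.287) km/h.
Magnitude = |(-27.634, 31.287)| = 41.743 km/h.

41.7 km/h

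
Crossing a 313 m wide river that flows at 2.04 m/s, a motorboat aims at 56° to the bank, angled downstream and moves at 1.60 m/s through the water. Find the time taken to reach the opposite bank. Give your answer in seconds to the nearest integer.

The component of the motorboat's velocity perpendicular to the bank is 1.60 × sin 56° = 1.326 m/s.
The current is parallel to the bank, so it does not affect the crossing time.
Time = 313 / 1.326 = 235.966 s.

236 s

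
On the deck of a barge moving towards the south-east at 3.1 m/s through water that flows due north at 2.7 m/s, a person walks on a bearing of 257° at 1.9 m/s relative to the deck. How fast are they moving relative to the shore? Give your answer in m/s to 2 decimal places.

In east/north components (m/s): person relative to barge = (-1.851, -0.427); barge relative to water = (2.192, -2.192); water relative to ground = (0.000, 2.700).
Sum = (0.341, 0.081) m/s.
Speed = |(0.341, 0.081)| = 0.350 m/s.

0.35 m/s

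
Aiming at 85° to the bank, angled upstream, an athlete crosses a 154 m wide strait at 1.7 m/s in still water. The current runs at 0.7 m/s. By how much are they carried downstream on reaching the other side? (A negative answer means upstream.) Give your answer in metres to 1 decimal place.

Perpendicular speed = 1.694 m/s; crossing time = 154 / 1.694 = 90.934 s.
Net downstream speed = 0.552 m/s.
Drift = 0.552 × 90.934 = 50.181 m (downstream).

50.2 m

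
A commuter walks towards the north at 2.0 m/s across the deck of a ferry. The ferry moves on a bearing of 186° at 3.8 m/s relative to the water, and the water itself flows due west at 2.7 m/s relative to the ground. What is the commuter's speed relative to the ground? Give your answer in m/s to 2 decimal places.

In east/north components (m/s): commuter relative to ferry = (0.000, 2.000); ferry relative to water = (-0.397, -3.779); water relative to ground = (-2.700, 0.000).
Sum = (-3.097, -1.779) m/s.
Speed = |(-3.097, -1.779)| = 3.572 m/s.

3.57 m/s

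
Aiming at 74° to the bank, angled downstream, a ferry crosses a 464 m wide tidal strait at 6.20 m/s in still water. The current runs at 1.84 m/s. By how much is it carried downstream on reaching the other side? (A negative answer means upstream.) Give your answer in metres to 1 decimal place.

Perpendicular speed = 5.960 m/s; crossing time = 464 / 5.960 = 77.855 s.
Net downstream speed = 3.549 m/s.
Drift = 3.549 × 77.855 = 276.302 m (downstream).

276.3 m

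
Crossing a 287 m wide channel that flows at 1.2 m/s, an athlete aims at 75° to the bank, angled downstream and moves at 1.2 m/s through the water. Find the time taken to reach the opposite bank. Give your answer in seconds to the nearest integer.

248 s

The component of the athlete's velocity perpendicular to the bank is 1.2 × sin 75° = 1.159 m/s.
Only the cross-stream component determines the crossing time; the current contributes nothing perpendicular to the bank.
Time = 287 / 1.159 = 247.604 s.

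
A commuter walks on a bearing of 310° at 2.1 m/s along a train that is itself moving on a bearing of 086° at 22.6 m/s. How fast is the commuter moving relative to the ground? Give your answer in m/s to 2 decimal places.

Taking east as x and north as y: train velocity = (22.545, 1.576) m/s; commuter velocity relative to train = (-1.609, 1.350) m/s.
Velocity relative to ground = (22.545, 1.576) + (-1.609, 1.350) = (20.936, 2.926) m/s.
Speed = |(20.936, 2.926)| = 21.140 m/s.

21.14 m/s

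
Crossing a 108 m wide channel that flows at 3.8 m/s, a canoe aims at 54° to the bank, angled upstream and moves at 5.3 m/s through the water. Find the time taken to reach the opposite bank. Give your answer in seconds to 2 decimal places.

The component of the canoe's velocity perpendicular to the bank is 5.3 × sin 54° = 4.288 m/s.
The flow acts along the bank and has no component across it.
Time = 108 / 4.288 = 25.188 s.

25.19 s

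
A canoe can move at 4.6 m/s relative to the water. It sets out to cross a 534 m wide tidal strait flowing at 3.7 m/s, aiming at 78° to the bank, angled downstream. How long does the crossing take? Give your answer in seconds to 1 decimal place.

The component of the canoe's velocity perpendicular to the bank is 4.6 × sin 78° = 4.499 m/s.
The current is parallel to the bank, so it does not affect the crossing time.
Time = 534 / 4.499 = 118.680 s.

118.7 s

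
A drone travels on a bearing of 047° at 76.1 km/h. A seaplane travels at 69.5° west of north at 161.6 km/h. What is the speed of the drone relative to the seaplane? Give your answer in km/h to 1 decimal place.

207.1 km/h

Taking east as x and north as y: drone velocity = (55.656, 51.900) km/h; seaplane velocity = (-151.366, 56.594) km/h.
Velocity of drone relative to seaplane = (55.656, 51.900) − (-151.366, 56.594) = (207.022, -4.693) km/h.
Magnitude = |(207.022, -4.693)| = 207.075 km/h.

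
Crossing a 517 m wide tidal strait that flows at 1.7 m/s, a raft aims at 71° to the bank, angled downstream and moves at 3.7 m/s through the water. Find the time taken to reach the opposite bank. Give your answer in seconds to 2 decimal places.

The component of the raft's velocity perpendicular to the bank is 3.7 × sin 71° = 3.498 m/s.
Only the cross-stream component determines the crossing time; the current contributes nothing perpendicular to the bank.
Time = 517 / 3.498 = 147.781 s.

147.78 s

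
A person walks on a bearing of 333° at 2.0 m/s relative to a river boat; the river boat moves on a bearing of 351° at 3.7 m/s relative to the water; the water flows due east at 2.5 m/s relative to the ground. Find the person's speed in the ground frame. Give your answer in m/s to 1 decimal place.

In east/north components (m/s): person relative to river boat = (-0.908, 1.782); river boat relative to water = (-0.579, 3.654); water relative to ground = (2.500, 0.000).
Sum = (1.013, 5.436) m/s.
Speed = |(1.013, 5.436)| = 5.530 m/s.

5.5 m/s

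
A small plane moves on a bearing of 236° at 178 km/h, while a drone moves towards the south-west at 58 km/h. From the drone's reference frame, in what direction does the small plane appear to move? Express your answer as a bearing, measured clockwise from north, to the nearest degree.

Taking east as x and north as y: small plane velocity = (-147.569, -99.536) km/h; drone velocity = (-41.012, -41.012) km/h.
Velocity of small plane relative to drone = (-147.569, -99.536) − (-41.012, -41.012) = (-106.556, -58.524) km/h.
Bearing = atan2(-106.56, -58.52) = 241.22° clockwise from north.

241°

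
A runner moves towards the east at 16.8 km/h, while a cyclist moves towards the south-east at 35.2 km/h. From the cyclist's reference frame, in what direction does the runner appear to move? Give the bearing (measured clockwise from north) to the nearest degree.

Taking east as x and north as y: runner velocity = (16.800, 0.000) km/h; cyclist velocity = (24.890, -24.890) km/h.
Velocity of runner relative to cyclist = (16.800, 0.000) − (24.890, -24.890) = (-8.090, 24.890) km/h.
Bearing = atan2(-8.09, 24.89) = 341.99° clockwise from north.

342°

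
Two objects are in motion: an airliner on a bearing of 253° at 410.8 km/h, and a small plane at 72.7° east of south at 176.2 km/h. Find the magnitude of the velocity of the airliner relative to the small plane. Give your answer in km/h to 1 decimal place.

565.1 km/h

Taking east as x and north as y: airliner velocity = (-392.850, -120.106) km/h; small plane velocity = (168.229, -52.397) km/h.
Velocity of airliner relative to small plane = (-392.850, -120.106) − (168.229, -52.397) = (-561.079, -67.709) km/h.
Magnitude = |(-561.079, -67.709)| = 565.150 km/h.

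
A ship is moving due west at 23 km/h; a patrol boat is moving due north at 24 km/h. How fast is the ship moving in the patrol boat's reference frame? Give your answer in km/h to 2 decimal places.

33.24 km/h

Taking east as x and north as y: ship velocity = (-23.000, 0.000) km/h; patrol boat velocity = (0.000, 24.000) km/h.
Velocity of ship relative to patrol boat = (-23.000, 0.000) − (0.000, 24.000) = (-23.000, -24.000) km/h.
Magnitude = |(-23.000, -24.000)| = 33.242 km/h.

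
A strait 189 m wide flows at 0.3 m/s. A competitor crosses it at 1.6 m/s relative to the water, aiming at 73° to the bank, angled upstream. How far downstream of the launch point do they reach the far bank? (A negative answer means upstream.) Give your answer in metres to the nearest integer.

Perpendicular speed = 1.530 m/s; crossing time = 189 / 1.530 = 123.522 s.
Net downstream speed = -0.168 m/s.
Drift = -0.168 × 123.522 = -20.726 m (upstream).

-21 m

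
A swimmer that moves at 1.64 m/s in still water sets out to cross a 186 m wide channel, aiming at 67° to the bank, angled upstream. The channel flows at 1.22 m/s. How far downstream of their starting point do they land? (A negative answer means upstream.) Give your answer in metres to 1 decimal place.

Perpendicular speed = 1.510 m/s; crossing time = 186 / 1.510 = 123.209 s.
Net downstream speed = 0.579 m/s.
Drift = 0.579 × 123.209 = 71.363 m (downstream).

71.4 m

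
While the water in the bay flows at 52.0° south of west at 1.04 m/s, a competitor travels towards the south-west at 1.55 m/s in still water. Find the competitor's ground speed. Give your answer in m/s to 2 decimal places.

Taking east as x and north as y: velocity relative to the water = (-1.096, -1.096) m/s; the water relative to ground = (-0.640, -0.820) m/s.
Velocity relative to ground = (-1.096, -1.096) + (-0.640, -0.820) = (-1.736, -1.916) m/s.
Speed = |(-1.736, -1.916)| = 2.585 m/s.

2.59 m/s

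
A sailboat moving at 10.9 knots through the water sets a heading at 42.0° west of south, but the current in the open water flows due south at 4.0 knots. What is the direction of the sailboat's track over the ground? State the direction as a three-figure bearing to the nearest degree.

Taking east as x and north as y: velocity relative to the water = (-7.294, -8.100) knots; the water relative to ground = (0.000, -4.000) knots.
Velocity relative to ground = (-7.294, -8.100) + (0.000, -4.000) = (-7.294, -12.100) knots.
Bearing = atan2(-7.29, -12.10) = 211.08° clockwise from north.

211°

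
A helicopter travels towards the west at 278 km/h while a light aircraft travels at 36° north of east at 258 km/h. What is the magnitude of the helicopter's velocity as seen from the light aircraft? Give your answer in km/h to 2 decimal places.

509.80 km/h

Taking east as x and north as y: helicopter velocity = (-278.000, 0.000) km/h; light aircraft velocity = (208.726, 151.649) km/h.
Velocity of helicopter relative to light aircraft = (-278.000, 0.000) − (208.726, 151.649) = (-486.726, -151.649) km/h.
Magnitude = |(-486.726, -151.649)| = 509.804 km/h.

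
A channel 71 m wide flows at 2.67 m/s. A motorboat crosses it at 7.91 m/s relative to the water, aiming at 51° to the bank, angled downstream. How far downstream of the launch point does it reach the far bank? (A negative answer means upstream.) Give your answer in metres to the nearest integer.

Perpendicular speed = 6.147 m/s; crossing time = 71 / 6.147 = 11.550 s.
Net downstream speed = 7.648 m/s.
Drift = 7.648 × 11.550 = 88.333 m (downstream).

88 m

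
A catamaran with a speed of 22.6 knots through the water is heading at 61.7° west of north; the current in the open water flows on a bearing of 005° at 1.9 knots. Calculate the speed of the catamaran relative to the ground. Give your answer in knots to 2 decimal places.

Taking east as x and north as y: velocity relative to the water = (-19.899, 10.714) knots; the water relative to ground = (0.166, 1.893) knots.
Velocity relative to ground = (-19.899, 10.714) + (0.166, 1.893) = (-19.733, 12.607) knots.
Speed = |(-19.733, 12.607)| = 23.417 knots.

23.42 knots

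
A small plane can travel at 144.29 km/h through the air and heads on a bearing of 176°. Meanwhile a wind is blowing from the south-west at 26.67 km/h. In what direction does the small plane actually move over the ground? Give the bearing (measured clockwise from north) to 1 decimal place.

Taking east as x and north as y: velocity relative to the air = (10.065, -143.939) km/h; the air relative to ground = (18.859, 18.859) km/h.
Velocity relative to ground = (10.065, -143.939) + (18.859, 18.859) = (28.924, -125.080) km/h.
Bearing = atan2(28.92, -125.08) = 166.98° clockwise from north.

167.0°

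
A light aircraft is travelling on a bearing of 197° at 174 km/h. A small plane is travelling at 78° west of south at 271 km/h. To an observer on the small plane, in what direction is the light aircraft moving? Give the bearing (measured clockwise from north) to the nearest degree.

Taking east as x and north as y: light aircraft velocity = (-50.873, -166.397) km/h; small plane velocity = (-265.078, -56.344) km/h.
Velocity of light aircraft relative to small plane = (-50.873, -166.397) − (-265.078, -56.344) = (214.205, -110.053) km/h.
Bearing = atan2(214.21, -110.05) = 117.19° clockwise from north.

117°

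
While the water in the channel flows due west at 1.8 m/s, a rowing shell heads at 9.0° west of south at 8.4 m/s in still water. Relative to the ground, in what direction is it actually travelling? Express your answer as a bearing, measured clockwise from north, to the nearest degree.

201°

Taking east as x and north as y: velocity relative to the water = (-1.314, -8.297) m/s; the water relative to ground = (-1.800, 0.000) m/s.
Velocity relative to ground = (-1.314, -8.297) + (-1.800, 0.000) = (-3.114, -8.297) m/s.
Bearing = atan2(-3.11, -8.30) = 200.57° clockwise from north.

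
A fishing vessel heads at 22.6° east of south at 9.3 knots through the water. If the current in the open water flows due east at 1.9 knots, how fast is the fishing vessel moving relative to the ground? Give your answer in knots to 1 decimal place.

Taking east as x and north as y: velocity relative to the water = (3.574, -8.586) knots; the water relative to ground = (1.900, 0.000) knots.
Velocity relative to ground = (3.574, -8.586) + (1.900, 0.000) = (5.474, -8.586) knots.
Speed = |(5.474, -8.586)| = 10.182 knots.

10.2 knots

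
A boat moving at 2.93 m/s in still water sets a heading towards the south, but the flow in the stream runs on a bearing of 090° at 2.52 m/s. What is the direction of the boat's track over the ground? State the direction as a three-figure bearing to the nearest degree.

Taking east as x and north as y: velocity relative to the water = (0.000, -2.930) m/s; the water relative to ground = (2.520, 0.000) m/s.
Velocity relative to ground = (0.000, -2.930) + (2.520, 0.000) = (2.520, -2.930) m/s.
Bearing = atan2(2.52, -2.93) = 139.30° clockwise from north.

139°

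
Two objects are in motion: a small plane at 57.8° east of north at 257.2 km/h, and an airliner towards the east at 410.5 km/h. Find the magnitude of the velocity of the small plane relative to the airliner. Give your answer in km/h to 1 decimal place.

Taking east as x and north as y: small plane velocity = (217.641, 137.056) km/h; airliner velocity = (410.500, 0.000) km/h.
Velocity of small plane relative to airliner = (217.641, 137.056) − (410.500, 0.000) = (-192.859, 137.056) km/h.
Magnitude = |(-192.859, 137.056)| = 236.599 km/h.

236.6 km/h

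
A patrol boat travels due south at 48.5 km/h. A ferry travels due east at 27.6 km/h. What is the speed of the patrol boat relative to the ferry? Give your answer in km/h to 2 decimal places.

Taking east as x and north as y: patrol boat velocity = (0.000, -48.500) km/h; ferry velocity = (27.600, 0.000) km/h.
Velocity of patrol boat relative to ferry = (0.000, -48.500) − (27.600, 0.000) = (-27.600, -48.500) km/h.
Magnitude = |(-27.600, -48.500)| = 55.803 km/h.

55.80 km/h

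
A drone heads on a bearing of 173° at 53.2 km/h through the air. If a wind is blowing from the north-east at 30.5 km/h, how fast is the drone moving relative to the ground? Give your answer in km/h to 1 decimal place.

Taking east as x and north as y: velocity relative to the air = (6.483, -52.803) km/h; the air relative to ground = (-21.567, -21.567) km/h.
Velocity relative to ground = (6.483, -52.803) + (-21.567, -21.567) = (-15.083, -74.370) km/h.
Speed = |(-15.083, -74.370)| = 75.884 km/h.

75.9 km/h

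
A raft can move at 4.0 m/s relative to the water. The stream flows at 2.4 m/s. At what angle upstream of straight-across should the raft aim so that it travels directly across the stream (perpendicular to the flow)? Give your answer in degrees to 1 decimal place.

36.9°

To cancel the current, the upstream component of the raft's velocity must equal the flow: 4.0 sin θ = 2.4.
sin θ = 2.4 / 4.0 = 0.6000.
θ = arcsin(0.6000) = 36.870°.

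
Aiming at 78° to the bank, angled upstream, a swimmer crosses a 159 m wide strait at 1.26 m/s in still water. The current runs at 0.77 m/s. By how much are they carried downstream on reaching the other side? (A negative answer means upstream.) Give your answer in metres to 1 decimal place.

65.5 m

Perpendicular speed = 1.232 m/s; crossing time = 159 / 1.232 = 129.010 s.
Net downstream speed = 0.508 m/s.
Drift = 0.508 × 129.010 = 65.541 m (downstream).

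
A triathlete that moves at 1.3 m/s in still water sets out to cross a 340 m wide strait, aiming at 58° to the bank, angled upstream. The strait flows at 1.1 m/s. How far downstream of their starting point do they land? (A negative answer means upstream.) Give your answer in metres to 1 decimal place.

126.8 m

Perpendicular speed = 1.102 m/s; crossing time = 340 / 1.102 = 308.401 s.
Net downstream speed = 0.411 m/s.
Drift = 0.411 × 308.401 = 126.785 m (downstream).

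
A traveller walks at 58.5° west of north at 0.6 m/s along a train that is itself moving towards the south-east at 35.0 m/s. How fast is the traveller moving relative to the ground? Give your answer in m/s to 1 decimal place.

34.4 m/s

Taking east as x and north as y: train velocity = (24.749, -24.749) m/s; traveller velocity relative to train = (-0.512, 0.313) m/s.
Velocity relative to ground = (24.749, -24.749) + (-0.512, 0.313) = (24.237, -24.435) m/s.
Speed = |(24.237, -24.435)| = 34.417 m/s.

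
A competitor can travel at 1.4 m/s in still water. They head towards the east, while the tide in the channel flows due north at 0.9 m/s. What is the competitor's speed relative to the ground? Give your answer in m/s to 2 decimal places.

Taking east as x and north as y: velocity relative to the water = (1.400, 0.000) m/s; the water relative to ground = (0.000, 0.900) m/s.
Velocity relative to ground = (1.400, 0.000) + (0.000, 0.900) = (1.400, 0.900) m/s.
Speed = |(1.400, 0.900)| = 1.664 m/s.

1.66 m/s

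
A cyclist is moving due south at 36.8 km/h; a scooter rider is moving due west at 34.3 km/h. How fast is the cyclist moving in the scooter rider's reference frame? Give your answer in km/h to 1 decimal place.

50.3 km/h

Taking east as x and north as y: cyclist velocity = (0.000, -36.800) km/h; scooter rider velocity = (-34.300, 0.000) km/h.
Velocity of cyclist relative to scooter rider = (0.000, -36.800) − (-34.300, 0.000) = (34.300, -36.800) km/h.
Magnitude = |(34.300, -36.800)| = 50.306 km/h.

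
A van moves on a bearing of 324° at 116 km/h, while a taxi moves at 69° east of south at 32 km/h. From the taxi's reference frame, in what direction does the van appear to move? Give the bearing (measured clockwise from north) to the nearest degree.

Taking east as x and north as y: van velocity = (-68.183, 93.846) km/h; taxi velocity = (29.875, -11.468) km/h.
Velocity of van relative to taxi = (-68.183, 93.846) − (29.875, -11.468) = (-98.058, 105.314) km/h.
Bearing = atan2(-98.06, 105.31) = 317.04° clockwise from north.

317°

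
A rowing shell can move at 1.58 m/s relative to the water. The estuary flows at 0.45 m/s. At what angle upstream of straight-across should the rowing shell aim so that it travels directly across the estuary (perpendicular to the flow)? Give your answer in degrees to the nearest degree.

17°

To cancel the current, the upstream component of the rowing shell's velocity must equal the flow: 1.58 sin θ = 0.45.
sin θ = 0.45 / 1.58 = 0.2848.
θ = arcsin(0.2848) = 16.547°.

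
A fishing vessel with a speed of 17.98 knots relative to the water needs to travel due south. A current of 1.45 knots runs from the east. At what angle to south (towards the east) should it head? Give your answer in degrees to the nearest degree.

The current pushes perpendicular to the desired track; the heading must have a component into the current equal to 1.45 knots: 17.98 sin θ = 1.45.
sin θ = 0.0806, so θ = 4.626°.

5°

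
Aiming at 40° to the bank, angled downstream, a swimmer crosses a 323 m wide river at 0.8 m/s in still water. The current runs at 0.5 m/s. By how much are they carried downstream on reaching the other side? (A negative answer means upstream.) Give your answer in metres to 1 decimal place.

Perpendicular speed = 0.514 m/s; crossing time = 323 / 0.514 = 628.123 s.
Net downstream speed = 1.113 m/s.
Drift = 1.113 × 628.123 = 698.998 m (downstream).

699.0 m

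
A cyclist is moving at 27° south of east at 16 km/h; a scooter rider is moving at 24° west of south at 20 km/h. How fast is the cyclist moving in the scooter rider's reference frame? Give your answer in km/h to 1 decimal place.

25.0 km/h

Taking east as x and north as y: cyclist velocity = (14.256, -7.264) km/h; scooter rider velocity = (-8.135, -18.271) km/h.
Velocity of cyclist relative to scooter rider = (14.256, -7.264) − (-8.135, -18.271) = (22.391, 11.007) km/h.
Magnitude = |(22.391, 11.007)| = 24.950 km/h.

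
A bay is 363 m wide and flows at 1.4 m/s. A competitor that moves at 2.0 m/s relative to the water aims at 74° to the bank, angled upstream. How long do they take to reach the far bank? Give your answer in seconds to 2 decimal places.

The component of the competitor's velocity perpendicular to the bank is 2.0 × sin 74° = 1.923 m/s.
The flow acts along the bank and has no component across it.
Time = 363 / 1.923 = 188.814 s.

188.81 s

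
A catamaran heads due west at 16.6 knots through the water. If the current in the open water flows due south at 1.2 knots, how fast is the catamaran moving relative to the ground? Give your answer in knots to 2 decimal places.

Taking east as x and north as y: velocity relative to the water = (-16.600, 0.000) knots; the water relative to ground = (0.000, -1.200) knots.
Velocity relative to ground = (-16.600, 0.000) + (0.000, -1.200) = (-16.600, -1.200) knots.
Speed = |(-16.600, -1.200)| = 16.643 knots.

16.64 knots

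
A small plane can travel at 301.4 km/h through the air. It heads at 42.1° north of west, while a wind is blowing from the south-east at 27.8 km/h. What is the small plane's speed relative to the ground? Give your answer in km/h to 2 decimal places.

Taking east as x and north as y: velocity relative to the air = (-223.632, 202.067) km/h; the air relative to ground = (-19.658, 19.658) km/h.
Velocity relative to ground = (-223.632, 202.067) + (-19.658, 19.658) = (-243.289, 221.724) km/h.
Speed = |(-243.289, 221.724)| = 329.167 km/h.

329.17 km/h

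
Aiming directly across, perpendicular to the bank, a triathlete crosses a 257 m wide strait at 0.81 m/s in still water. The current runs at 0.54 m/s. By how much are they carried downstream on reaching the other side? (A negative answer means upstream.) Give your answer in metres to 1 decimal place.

Perpendicular speed = 0.810 m/s; crossing time = 257 / 0.810 = 317.284 s.
Net downstream speed = 0.540 m/s.
Drift = 0.540 × 317.284 = 171.333 m (downstream).

171.3 m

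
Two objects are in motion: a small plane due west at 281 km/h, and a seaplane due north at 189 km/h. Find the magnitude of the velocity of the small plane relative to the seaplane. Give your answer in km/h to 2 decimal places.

338.65 km/h

Taking east as x and north as y: small plane velocity = (-281.000, 0.000) km/h; seaplane velocity = (0.000, 189.000) km/h.
Velocity of small plane relative to seaplane = (-281.000, 0.000) − (0.000, 189.000) = (-281.000, -189.000) km/h.
Magnitude = |(-281.000, -189.000)| = 338.647 km/h.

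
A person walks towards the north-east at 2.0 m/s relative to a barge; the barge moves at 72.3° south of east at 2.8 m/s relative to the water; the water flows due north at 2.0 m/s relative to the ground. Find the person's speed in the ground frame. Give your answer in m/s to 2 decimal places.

In east/north components (m/s): person relative to barge = (1.414, 1.414); barge relative to water = (0.851, -2.667); water relative to ground = (0.000, 2.000).
Sum = (2.266, 0.747) m/s.
Speed = |(2.266, 0.747)| = 2.385 m/s.

2.39 m/s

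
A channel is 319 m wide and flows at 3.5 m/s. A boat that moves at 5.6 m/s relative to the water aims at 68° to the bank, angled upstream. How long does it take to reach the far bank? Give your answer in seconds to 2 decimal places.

61.44 s

The component of the boat's velocity perpendicular to the bank is 5.6 × sin 68° = 5.192 m/s.
The current is parallel to the bank, so it does not affect the crossing time.
Time = 319 / 5.192 = 61.438 s.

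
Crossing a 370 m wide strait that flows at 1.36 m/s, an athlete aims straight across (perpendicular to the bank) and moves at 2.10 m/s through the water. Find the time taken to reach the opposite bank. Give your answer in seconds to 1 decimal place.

The component of the athlete's velocity perpendicular to the bank is 2.10 m/s.
The current is parallel to the bank, so it does not affect the crossing time.
Time = 370 / 2.100 = 176.190 s.

176.2 s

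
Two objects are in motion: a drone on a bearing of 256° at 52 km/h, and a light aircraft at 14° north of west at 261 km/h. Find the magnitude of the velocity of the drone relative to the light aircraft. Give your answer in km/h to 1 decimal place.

216.5 km/h

Taking east as x and north as y: drone velocity = (-50.455, -12.580) km/h; light aircraft velocity = (-253.247, 63.142) km/h.
Velocity of drone relative to light aircraft = (-50.455, -12.580) − (-253.247, 63.142) = (202.792, -75.722) km/h.
Magnitude = |(202.792, -75.722)| = 216.468 km/h.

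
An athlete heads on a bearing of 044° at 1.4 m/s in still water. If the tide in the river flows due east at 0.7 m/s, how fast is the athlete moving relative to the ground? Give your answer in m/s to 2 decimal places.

Taking east as x and north as y: velocity relative to the water = (0.973, 1.007) m/s; the water relative to ground = (0.700, 0.000) m/s.
Velocity relative to ground = (0.973, 1.007) + (0.700, 0.000) = (1.673, 1.007) m/s.
Speed = |(1.673, 1.007)| = 1.952 m/s.

1.95 m/s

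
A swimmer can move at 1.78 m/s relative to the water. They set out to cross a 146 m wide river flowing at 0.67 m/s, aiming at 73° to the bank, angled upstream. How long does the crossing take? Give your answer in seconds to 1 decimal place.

The component of the swimmer's velocity perpendicular to the bank is 1.78 × sin 73° = 1.702 m/s.
The current is parallel to the bank, so it does not affect the crossing time.
Time = 146 / 1.702 = 85.770 s.

85.8 s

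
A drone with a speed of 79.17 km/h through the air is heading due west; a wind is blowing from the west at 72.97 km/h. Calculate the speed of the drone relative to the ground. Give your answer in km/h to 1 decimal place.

Taking east as x and north as y: velocity relative to the air = (-79.170, 0.000) km/h; the air relative to ground = (72.970, 0.000) km/h.
Velocity relative to ground = (-79.170, 0.000) + (72.970, 0.000) = (-6.200, 0.000) km/h.
Speed = |(-6.200, 0.000)| = 6.200 km/h.

6.2 km/h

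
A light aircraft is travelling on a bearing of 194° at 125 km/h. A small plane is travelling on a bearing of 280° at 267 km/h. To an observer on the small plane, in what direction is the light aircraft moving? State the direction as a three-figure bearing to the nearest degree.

Taking east as x and north as y: light aircraft velocity = (-30.240, -121.287) km/h; small plane velocity = (-262.944, 46.364) km/h.
Velocity of light aircraft relative to small plane = (-30.240, -121.287) − (-262.944, 46.364) = (232.703, -167.651) km/h.
Bearing = atan2(232.70, -167.65) = 125.77° clockwise from north.

126°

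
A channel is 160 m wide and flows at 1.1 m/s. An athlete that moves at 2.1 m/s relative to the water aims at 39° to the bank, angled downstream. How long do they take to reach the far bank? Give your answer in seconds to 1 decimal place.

The component of the athlete's velocity perpendicular to the bank is 2.1 × sin 39° = 1.322 m/s.
The flow acts along the bank and has no component across it.
Time = 160 / 1.322 = 121.068 s.

121.1 s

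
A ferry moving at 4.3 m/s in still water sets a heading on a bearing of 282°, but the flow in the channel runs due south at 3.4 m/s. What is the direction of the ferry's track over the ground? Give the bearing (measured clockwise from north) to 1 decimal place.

Taking east as x and north as y: velocity relative to the water = (-4.206, 0.894) m/s; the water relative to ground = (0.000, -3.400) m/s.
Velocity relative to ground = (-4.206, 0.894) + (0.000, -3.400) = (-4.206, -2.506) m/s.
Bearing = atan2(-4.21, -2.51) = 239.21° clockwise from north.

239.2°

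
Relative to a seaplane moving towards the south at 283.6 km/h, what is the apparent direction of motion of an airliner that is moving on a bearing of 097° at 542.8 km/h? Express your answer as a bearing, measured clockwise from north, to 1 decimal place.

Taking east as x and north as y: airliner velocity = (538.754, -66.151) km/h; seaplane velocity = (0.000, -283.600) km/h.
Velocity of airliner relative to seaplane = (538.754, -66.151) − (0.000, -283.600) = (538.754, 217.449) km/h.
Bearing = atan2(538.75, 217.45) = 68.02° clockwise from north.

068.0°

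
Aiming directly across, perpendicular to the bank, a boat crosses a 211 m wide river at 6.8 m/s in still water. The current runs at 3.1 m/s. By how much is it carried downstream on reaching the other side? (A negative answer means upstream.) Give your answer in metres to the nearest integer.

96 m

Perpendicular speed = 6.800 m/s; crossing time = 211 / 6.800 = 31.029 s.
Net downstream speed = 3.100 m/s.
Drift = 3.100 × 31.029 = 96.191 m (downstream).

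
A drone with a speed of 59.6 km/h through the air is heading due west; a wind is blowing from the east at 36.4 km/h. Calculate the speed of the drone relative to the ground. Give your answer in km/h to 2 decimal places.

96.00 km/h

Taking east as x and north as y: velocity relative to the air = (-59.600, 0.000) km/h; the air relative to ground = (-36.400, 0.000) km/h.
Velocity relative to ground = (-59.600, 0.000) + (-36.400, 0.000) = (-96.000, 0.000) km/h.
Speed = |(-96.000, 0.000)| = 96.000 km/h.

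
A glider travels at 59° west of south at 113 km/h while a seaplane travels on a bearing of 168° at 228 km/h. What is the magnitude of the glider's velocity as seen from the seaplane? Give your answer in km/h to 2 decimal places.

Taking east as x and north as y: glider velocity = (-96.860, -58.199) km/h; seaplane velocity = (47.404, -223.018) km/h.
Velocity of glider relative to seaplane = (-96.860, -58.199) − (47.404, -223.018) = (-144.264, 164.818) km/h.
Magnitude = |(-144.264, 164.818)| = 219.037 km/h.

219.04 km/h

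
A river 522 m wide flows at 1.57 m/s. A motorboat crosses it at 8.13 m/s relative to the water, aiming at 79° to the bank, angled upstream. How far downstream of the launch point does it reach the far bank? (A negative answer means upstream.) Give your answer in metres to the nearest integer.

1 m

Perpendicular speed = 7.981 m/s; crossing time = 522 / 7.981 = 65.408 s.
Net downstream speed = 0.019 m/s.
Drift = 0.019 × 65.408 = 1.225 m (downstream).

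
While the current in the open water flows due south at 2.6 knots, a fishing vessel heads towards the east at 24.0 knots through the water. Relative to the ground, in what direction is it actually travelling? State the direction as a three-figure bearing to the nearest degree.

096°

Taking east as x and north as y: velocity relative to the water = (24.000, 0.000) knots; the water relative to ground = (0.000, -2.600) knots.
Velocity relative to ground = (24.000, 0.000) + (0.000, -2.600) = (24.000, -2.600) knots.
Bearing = atan2(24.00, -2.60) = 96.18° clockwise from north.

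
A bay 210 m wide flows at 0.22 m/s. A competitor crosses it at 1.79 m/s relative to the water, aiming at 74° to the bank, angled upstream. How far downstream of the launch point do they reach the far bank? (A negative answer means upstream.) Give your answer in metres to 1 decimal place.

-33.4 m

Perpendicular speed = 1.721 m/s; crossing time = 210 / 1.721 = 122.046 s.
Net downstream speed = -0.273 m/s.
Drift = -0.273 × 122.046 = -33.366 m (upstream).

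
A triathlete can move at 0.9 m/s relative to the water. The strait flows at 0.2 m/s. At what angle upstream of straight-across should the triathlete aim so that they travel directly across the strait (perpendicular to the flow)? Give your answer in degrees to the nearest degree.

To cancel the current, the upstream component of the triathlete's velocity must equal the flow: 0.9 sin θ = 0.2.
sin θ = 0.2 / 0.9 = 0.2222.
θ = arcsin(0.2222) = 12.840°.

13°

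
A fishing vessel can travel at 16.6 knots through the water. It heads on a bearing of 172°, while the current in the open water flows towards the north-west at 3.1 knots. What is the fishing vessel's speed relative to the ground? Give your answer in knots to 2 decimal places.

14.25 knots

Taking east as x and north as y: velocity relative to the water = (2.310, -16.438) knots; the water relative to ground = (-2.192, 2.192) knots.
Velocity relative to ground = (2.310, -16.438) + (-2.192, 2.192) = (0.118, -14.246) knots.
Speed = |(0.118, -14.246)| = 14.247 knots.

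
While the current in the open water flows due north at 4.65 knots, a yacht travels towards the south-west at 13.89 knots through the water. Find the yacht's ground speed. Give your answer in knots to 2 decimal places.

Taking east as x and north as y: velocity relative to the water = (-9.822, -9.822) knots; the water relative to ground = (0.000, 4.650) knots.
Velocity relative to ground = (-9.822, -9.822) + (0.000, 4.650) = (-9.822, -5.172) knots.
Speed = |(-9.822, -5.172)| = 11.100 knots.

11.10 knots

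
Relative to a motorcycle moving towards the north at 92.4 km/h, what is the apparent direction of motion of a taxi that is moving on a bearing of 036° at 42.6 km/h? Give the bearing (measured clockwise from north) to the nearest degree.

Taking east as x and north as y: taxi velocity = (25.040, 34.464) km/h; motorcycle velocity = (0.000, 92.400) km/h.
Velocity of taxi relative to motorcycle = (25.040, 34.464) − (0.000, 92.400) = (25.040, -57.936) km/h.
Bearing = atan2(25.04, -57.94) = 156.63° clockwise from north.

157°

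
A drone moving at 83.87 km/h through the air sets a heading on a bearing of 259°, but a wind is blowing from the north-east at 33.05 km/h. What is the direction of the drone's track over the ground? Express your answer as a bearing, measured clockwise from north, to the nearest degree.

Taking east as x and north as y: velocity relative to the air = (-82.329, -16.003) km/h; the air relative to ground = (-23.370, -23.370) km/h.
Velocity relative to ground = (-82.329, -16.003) + (-23.370, -23.370) = (-105.699, -39.373) km/h.
Bearing = atan2(-105.70, -39.37) = 249.57° clockwise from north.

250°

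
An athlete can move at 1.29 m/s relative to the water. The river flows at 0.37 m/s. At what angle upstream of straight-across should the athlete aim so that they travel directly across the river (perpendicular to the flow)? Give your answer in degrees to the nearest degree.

To cancel the current, the upstream component of the athlete's velocity must equal the flow: 1.29 sin θ = 0.37.
sin θ = 0.37 / 1.29 = 0.2868.
θ = arcsin(0.2868) = 16.668°.

17°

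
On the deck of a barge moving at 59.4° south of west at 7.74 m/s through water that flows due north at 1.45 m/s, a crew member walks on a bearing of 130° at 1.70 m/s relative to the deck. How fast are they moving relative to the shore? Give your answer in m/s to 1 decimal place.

In east/north components (m/s): crew member relative to barge = (1.302, -1.093); barge relative to water = (-3.940, -6.662); water relative to ground = (0.000, 1.450).
Sum = (-2.638, -6.305) m/s.
Speed = |(-2.638, -6.305)| = 6.834 m/s.

6.8 m/s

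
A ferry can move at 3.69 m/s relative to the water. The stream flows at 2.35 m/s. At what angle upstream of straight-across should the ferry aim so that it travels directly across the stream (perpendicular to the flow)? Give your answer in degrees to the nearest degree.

To cancel the current, the upstream component of the ferry's velocity must equal the flow: 3.69 sin θ = 2.35.
sin θ = 2.35 / 3.69 = 0.6369.
θ = arcsin(0.6369) = 39.558°.

40°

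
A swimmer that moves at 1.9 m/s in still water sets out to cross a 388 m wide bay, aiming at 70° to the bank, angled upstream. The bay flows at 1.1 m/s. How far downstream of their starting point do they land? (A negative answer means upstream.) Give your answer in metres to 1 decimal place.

97.8 m

Perpendicular speed = 1.785 m/s; crossing time = 388 / 1.785 = 217.316 s.
Net downstream speed = 0.450 m/s.
Drift = 0.450 × 217.316 = 97.827 m (downstream).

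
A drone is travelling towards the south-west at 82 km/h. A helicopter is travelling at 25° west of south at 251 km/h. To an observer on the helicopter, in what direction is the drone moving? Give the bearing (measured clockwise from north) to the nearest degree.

016°

Taking east as x and north as y: drone velocity = (-57.983, -57.983) km/h; helicopter velocity = (-106.077, -227.483) km/h.
Velocity of drone relative to helicopter = (-57.983, -57.983) − (-106.077, -227.483) = (48.094, 169.500) km/h.
Bearing = atan2(48.09, 169.50) = 15.84° clockwise from north.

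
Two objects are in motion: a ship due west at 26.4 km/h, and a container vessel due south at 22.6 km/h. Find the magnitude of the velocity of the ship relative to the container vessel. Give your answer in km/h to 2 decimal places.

Taking east as x and north as y: ship velocity = (-26.400, 0.000) km/h; container vessel velocity = (0.000, -22.600) km/h.
Velocity of ship relative to container vessel = (-26.400, 0.000) − (0.000, -22.600) = (-26.400, 22.600) km/h.
Magnitude = |(-26.400, 22.600)| = 34.752 km/h.

34.75 km/h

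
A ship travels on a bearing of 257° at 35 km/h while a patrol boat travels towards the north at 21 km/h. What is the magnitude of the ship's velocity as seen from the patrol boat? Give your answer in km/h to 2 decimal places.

Taking east as x and north as y: ship velocity = (-34.103, -7.873) km/h; patrol boat velocity = (0.000, 21.000) km/h.
Velocity of ship relative to patrol boat = (-34.103, -7.873) − (0.000, 21.000) = (-34.103, -28.873) km/h.
Magnitude = |(-34.103, -28.873)| = 44.684 km/h.

44.68 km/h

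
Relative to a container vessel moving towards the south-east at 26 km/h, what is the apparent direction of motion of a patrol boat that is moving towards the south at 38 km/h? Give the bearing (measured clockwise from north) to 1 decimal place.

223.1°

Taking east as x and north as y: patrol boat velocity = (0.000, -38.000) km/h; container vessel velocity = (18.385, -18.385) km/h.
Velocity of patrol boat relative to container vessel = (0.000, -38.000) − (18.385, -18.385) = (-18.385, -19.615) km/h.
Bearing = atan2(-18.38, -19.62) = 223.15° clockwise from north.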